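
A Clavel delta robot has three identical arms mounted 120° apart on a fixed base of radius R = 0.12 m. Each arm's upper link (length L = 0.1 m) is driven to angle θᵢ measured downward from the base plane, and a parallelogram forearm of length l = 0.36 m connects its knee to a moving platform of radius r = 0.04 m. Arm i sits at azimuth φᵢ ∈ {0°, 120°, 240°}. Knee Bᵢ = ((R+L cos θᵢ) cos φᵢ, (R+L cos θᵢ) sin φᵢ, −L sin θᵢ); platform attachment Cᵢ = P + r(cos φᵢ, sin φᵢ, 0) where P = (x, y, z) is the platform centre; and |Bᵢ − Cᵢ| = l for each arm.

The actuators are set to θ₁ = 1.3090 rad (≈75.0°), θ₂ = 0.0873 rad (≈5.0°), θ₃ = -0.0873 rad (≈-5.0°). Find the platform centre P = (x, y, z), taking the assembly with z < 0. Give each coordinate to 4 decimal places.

arm 1 at φ=0.0°: (R−r)+L cos θ1 = 0.1059;  centre 1 = (0.1059, 0.0000, -0.0966)
φ2=120.0°: virtual centre (-0.0898, 0.1556, -0.0087), radius l
arm 3 at φ=240.0°: (R−r)+L cos θ3 = 0.1796;  centre 3 = (-0.0898, -0.1556, 0.0087)
subtract pairs → two planes through P
linear system: -0.3914x+0.3111y = 0.0118−0.1757z; -0.3914x+-0.3111y = 0.0118−0.2106z
Cramer: x(z) = -0.0301+0.4936z;  y(z) = 0.0000+0.0561z
sphere 1 gives Az²+Bz+C=0 with A=1.2468, B=0.0589, C=-0.1018;  B²−4AC=0.5110;  roots -0.3103, 0.2631;  negative root z = -0.3103
x = -0.1833, y = -0.0174

(-0.1833, -0.0174, -0.3103)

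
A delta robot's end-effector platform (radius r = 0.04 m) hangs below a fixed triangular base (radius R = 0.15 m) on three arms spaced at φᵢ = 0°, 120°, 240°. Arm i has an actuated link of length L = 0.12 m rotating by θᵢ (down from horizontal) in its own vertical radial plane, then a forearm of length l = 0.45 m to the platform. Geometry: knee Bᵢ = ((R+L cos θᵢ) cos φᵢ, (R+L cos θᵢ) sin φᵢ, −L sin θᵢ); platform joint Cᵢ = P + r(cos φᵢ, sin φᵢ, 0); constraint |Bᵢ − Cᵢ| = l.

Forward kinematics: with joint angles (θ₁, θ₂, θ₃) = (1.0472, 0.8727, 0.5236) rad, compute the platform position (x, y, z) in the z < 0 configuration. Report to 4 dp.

arm 1 at φ=0.0°: ρ1 = 0.1700;  centre 1 = (0.1700, 0.0000, -0.1039)
φ2=120.0°: virtual centre (-0.0936, 0.1621, -0.0919), radius l
centre 3 = (0.2139·cos240.0°, 0.2139·sin240.0°, -0.0600) = (-0.1070, -0.1853, -0.0600)
subtract pairs → two planes through P
linear system: -0.5271x+0.3241y = 0.0038−0.0240z; -0.5539x+-0.3705y = 0.0097−0.0878z
det = 0.3749;  x = -0.0121+0.0997z,  y = -0.0080+0.0881z
into |P−centre ₁|² = l²: 1.0177z² + 0.1701z + -0.1585 = 0;  Δ = 0.6741;  z = -0.4870 or 0.3198 → z<0 root = -0.4870
x = -0.0606, y = -0.0509

(-0.0606, -0.0509, -0.4870)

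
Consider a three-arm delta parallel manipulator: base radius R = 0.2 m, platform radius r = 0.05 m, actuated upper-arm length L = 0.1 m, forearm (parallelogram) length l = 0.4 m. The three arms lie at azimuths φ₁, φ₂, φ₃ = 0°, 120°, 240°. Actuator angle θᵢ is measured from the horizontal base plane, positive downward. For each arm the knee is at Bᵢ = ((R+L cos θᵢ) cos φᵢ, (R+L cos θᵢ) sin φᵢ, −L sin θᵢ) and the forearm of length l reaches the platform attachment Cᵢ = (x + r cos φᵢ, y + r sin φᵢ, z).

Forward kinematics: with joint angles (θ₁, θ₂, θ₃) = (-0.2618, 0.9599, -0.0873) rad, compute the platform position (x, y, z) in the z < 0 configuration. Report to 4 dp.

(0.0676, -0.0928, -0.3196)

O1 = (0.2466·cos0.0°, 0.2466·sin0.0°, 0.0259) = (0.2466, 0.0000, 0.0259)
arm 2 at φ=120.0°: (R−r)+L cos θ2 = 0.2074;  O2 = (-0.1037, 0.1796, -0.0819)
arm 3 at φ=240.0°: (R−r)+L cos θ3 = 0.2496;  O3 = (-0.1248, -0.2162, 0.0087)
eliminate P² terms by subtracting sphere 1 from 2 and 3
plane₁₂: -0.7005x+0.3592y+-0.2156z = -0.0118
det = 0.5697;  x = 0.0084+-0.1853z,  y = -0.0165+0.2389z
quadratic in z: (1.0914)z²+(0.0286)z+(-0.1023)=0, √Δ=0.6689 → z ∈ {-0.3196, 0.2933}; z = -0.3196 (taking z<0)
x = 0.0676, y = -0.0928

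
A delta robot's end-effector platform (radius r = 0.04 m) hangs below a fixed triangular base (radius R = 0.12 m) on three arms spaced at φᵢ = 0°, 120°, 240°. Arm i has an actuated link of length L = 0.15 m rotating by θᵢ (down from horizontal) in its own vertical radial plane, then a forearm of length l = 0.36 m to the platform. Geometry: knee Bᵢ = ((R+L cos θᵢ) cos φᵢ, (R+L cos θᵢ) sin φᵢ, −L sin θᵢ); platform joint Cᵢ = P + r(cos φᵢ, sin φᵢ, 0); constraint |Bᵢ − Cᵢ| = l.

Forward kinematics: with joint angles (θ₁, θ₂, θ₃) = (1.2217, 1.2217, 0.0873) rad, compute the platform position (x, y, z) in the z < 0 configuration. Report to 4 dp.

φ1=0.0°: virtual centre (0.1313, 0.0000, -0.1410), radius l
centre 2 = (0.1313·cos120.0°, 0.1313·sin120.0°, -0.1410) = (-0.0657, 0.1137, -0.1410)
arm 3 at φ=240.0°: (R−r)+L cos θ3 = 0.2294;  centre 3 = (-0.1147, -0.1987, -0.0131)
subtract pairs → two planes through P
[-0.3939 0.2274 0.0000]·P = 0.0000;  [-0.4920 -0.3974 0.2557]·P = 0.0157
Cramer: x(z) = -0.0133+0.2167z;  y(z) = -0.0230+0.3753z
sphere 1 gives Az²+Bz+C=0 with A=1.1878, B=0.2019, C=-0.0883;  B²−4AC=0.4603;  roots -0.3706, 0.2006;  negative root z = -0.3706
x = -0.0936, y = -0.1621

(-0.0936, -0.1621, -0.3706)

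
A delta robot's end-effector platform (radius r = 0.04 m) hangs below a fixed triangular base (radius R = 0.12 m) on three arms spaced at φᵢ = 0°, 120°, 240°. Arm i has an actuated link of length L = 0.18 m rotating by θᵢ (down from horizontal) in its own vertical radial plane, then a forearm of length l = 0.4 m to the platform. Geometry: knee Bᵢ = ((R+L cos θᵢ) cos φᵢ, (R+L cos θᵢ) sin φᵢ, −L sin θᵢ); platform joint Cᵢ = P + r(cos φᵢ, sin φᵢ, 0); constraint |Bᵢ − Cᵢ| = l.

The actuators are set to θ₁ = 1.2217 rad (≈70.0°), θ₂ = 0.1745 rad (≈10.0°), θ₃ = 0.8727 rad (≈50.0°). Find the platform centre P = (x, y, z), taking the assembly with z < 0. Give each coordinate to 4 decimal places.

(-0.1526, 0.1135, -0.4153)

O1 = (0.1416·cos0.0°, 0.1416·sin0.0°, -0.1691) = (0.1416, 0.0000, -0.1691)
arm 2 at φ=120.0°: (R−r)+L cos θ2 = 0.2573;  O2 = (-0.1286, 0.2228, -0.0313)
O3 = (0.1957·cos240.0°, 0.1957·sin240.0°, -0.1379) = (-0.0978, -0.1695, -0.1379)
|O₂|²−|O₁|² = 0.0185;  |O₃|²−|O₁|² = 0.0087
[-0.5404 0.4456 0.2758]·P = 0.0185;  [-0.4788 -0.3390 0.0625]·P = 0.0087
det = 0.3965;  x = -0.0256+0.3060z,  y = 0.0106+-0.2478z
quadratic in z: (1.1550)z²+(0.2308)z+(-0.1033)=0, √Δ=0.7285 → z ∈ {-0.4153, 0.2155}; z = -0.4153 (taking z<0)
x = -0.1526, y = 0.1135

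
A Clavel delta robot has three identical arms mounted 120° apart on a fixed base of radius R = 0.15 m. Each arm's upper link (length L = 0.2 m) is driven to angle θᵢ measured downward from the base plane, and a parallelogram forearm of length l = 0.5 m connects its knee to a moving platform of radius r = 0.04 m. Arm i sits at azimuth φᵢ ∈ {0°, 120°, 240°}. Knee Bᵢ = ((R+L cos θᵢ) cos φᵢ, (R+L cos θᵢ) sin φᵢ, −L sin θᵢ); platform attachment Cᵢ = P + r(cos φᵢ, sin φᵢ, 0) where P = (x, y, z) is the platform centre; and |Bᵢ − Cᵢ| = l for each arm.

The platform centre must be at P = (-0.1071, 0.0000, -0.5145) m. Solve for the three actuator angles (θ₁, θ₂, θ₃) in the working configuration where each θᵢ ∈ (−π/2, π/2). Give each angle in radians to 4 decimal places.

rotate P by −φ1: (-0.1071, 0.0000, -0.5145)
  A=0.2171, B=-0.5145, C=(l²−L²−A²−y'²−z²)/(2L)=-0.2546
  √(A²+B²)=0.5584;  θ1 = -1.1715+2.0442 ≈ 0.8727
rotate P by −φ2: (0.0535, 0.0928, -0.5145)
  A=0.0565, B=-0.5145, C=(l²−L²−A²−y'²−z²)/(2L)=-0.1662
  √(A²+B²)=0.5176;  θ2 = -1.4615+1.8978 ≈ 0.4363
φ3=240.0° → target in arm frame (0.0536, -0.0928)
  A=0.0564, B=-0.5145, C=(l²−L²−A²−y'²−z²)/(2L)=-0.1662
  γ=atan2(-0.5145,0.0564)=-1.4615;  ψ=arccos(-0.3212)=1.8978;  θ3=γ+ψ≈0.4363

θ₁ = 0.8727, θ₂ = 0.4363, θ₃ = 0.4363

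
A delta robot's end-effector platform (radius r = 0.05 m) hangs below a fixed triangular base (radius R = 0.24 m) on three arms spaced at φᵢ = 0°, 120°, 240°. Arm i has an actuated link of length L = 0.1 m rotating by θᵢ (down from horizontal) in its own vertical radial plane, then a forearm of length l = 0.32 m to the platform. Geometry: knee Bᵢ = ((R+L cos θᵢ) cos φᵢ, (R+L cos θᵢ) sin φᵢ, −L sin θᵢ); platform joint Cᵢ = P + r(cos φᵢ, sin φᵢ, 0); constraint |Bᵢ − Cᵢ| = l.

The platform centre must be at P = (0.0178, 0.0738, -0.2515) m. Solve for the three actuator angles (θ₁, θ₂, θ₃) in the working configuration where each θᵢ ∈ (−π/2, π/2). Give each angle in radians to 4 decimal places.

rotate P by −φ1: (0.0178, 0.0738, -0.2515)
  e−x'=0.1722;  (l²−L²−(e−x')²−y'²−z²)/2L = -0.0298
  γ=atan2(-0.2515,0.1722)=-0.9704;  ψ=arccos(-0.0976)=1.6686;  θ1=γ+ψ≈0.6982
rotate P by −φ2: (0.0550, -0.0523, -0.2515)
  e−x'=0.1350;  (l²−L²−(e−x')²−y'²−z²)/2L = 0.0409
  √(A²+B²)=0.2854;  θ2 = -1.0782+1.4268 ≈ 0.3486
φ3=240.0° → target in arm frame (-0.0728, -0.0215)
  A=0.2628, B=-0.2515, C=(l²−L²−A²−y'²−z²)/(2L)=-0.2019
  γ=atan2(-0.2515,0.2628)=-0.7634;  ψ=arccos(-0.5551)=2.1593;  θ3=γ+ψ≈1.3959

θ₁ = 0.6982, θ₂ = 0.3486, θ₃ = 1.3959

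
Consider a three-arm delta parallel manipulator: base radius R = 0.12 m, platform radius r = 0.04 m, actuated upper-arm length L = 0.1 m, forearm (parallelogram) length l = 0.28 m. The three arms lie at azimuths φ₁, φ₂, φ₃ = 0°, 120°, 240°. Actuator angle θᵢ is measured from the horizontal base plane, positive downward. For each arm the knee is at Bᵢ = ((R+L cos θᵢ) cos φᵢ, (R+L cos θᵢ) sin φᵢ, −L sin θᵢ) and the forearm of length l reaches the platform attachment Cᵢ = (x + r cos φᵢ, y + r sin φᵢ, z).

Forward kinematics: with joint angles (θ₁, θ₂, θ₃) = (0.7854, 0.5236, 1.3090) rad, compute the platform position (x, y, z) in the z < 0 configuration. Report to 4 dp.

(0.0188, 0.0829, -0.3034)

S1 = (0.1507·cos0.0°, 0.1507·sin0.0°, -0.0707) = (0.1507, 0.0000, -0.0707)
S2 = (0.1666·cos120.0°, 0.1666·sin120.0°, -0.0500) = (-0.0833, 0.1443, -0.0500)
φ3=240.0°: virtual centre (-0.0529, -0.0917, -0.0966), radius l
subtract pairs → two planes through P
plane₁₂: -0.4680x+0.2886y+0.0414z = 0.0025
det = 0.2034;  x = 0.0079+-0.0361z,  y = 0.0216+-0.2021z
into |P−S₁|² = l²: 1.0421z² + 0.1430z + -0.0525 = 0;  Δ = 0.2394;  z = -0.3034 or 0.1662 → z<0 root = -0.3034
x = 0.0188, y = 0.0829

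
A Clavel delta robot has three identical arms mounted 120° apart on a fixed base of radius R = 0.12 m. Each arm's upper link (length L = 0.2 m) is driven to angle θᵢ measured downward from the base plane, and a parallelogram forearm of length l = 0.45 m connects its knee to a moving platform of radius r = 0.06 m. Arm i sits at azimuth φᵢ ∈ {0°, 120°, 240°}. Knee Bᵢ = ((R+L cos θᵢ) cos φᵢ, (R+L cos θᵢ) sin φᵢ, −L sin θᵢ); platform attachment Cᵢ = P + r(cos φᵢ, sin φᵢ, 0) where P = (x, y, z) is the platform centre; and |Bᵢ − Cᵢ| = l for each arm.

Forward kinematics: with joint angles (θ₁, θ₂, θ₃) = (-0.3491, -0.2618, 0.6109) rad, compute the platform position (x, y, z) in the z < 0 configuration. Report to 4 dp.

φ1=0.0°: virtual centre (0.2479, 0.0000, 0.0684), radius l
centre 2 = (0.2532·cos120.0°, 0.2532·sin120.0°, 0.0518) = (-0.1266, 0.2193, 0.0518)
φ3=240.0°: virtual centre (-0.1119, -0.1938, -0.1147), radius l
subtract pairs → two planes through P
linear system: -0.7491x+0.4385y = 0.0006−-0.0333z; -0.7197x+-0.3877y = -0.0029−-0.3663z
det = 0.6060;  x = 0.0017+-0.2863z,  y = 0.0043+-0.4132z
quadratic in z: (1.2527)z²+(0.0006)z+(-0.1372)=0, √Δ=0.8290 → z ∈ {-0.3311, 0.3306}; z = -0.3311 (taking z<0)
x = 0.0965, y = 0.1411

(0.0965, 0.1411, -0.3311)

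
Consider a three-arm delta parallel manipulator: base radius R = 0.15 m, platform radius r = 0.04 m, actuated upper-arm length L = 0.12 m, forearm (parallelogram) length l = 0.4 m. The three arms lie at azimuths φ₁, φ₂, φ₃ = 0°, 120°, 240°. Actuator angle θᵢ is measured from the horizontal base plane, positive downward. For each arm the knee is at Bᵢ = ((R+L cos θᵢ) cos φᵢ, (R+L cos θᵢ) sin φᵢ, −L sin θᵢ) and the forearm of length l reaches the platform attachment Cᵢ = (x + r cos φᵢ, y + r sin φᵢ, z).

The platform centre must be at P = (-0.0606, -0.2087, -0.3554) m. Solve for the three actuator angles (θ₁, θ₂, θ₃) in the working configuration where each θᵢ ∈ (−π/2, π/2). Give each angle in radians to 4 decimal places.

θ₁ = 1.0468, θ₂ = 1.3961, θ₃ = -0.3491

rotate P by −φ1: (-0.0606, -0.2087, -0.3554)
  A=0.1706, B=-0.3554, C=(l²−L²−A²−y'²−z²)/(2L)=-0.2224
  √(A²+B²)=0.3942;  θ1 = -1.1233+2.1701 ≈ 1.0468
arm 2 (φ=120.0°): x'=-0.1504, y'=0.1568
  A=0.2604, B=-0.3554, C=(l²−L²−A²−y'²−z²)/(2L)=-0.3047
  θ2 = atan2(B,A) + arccos(C/0.4406) = 1.3961
rotate P by −φ3: (0.2110, 0.0519, -0.3554)
  A cos θ + B sin θ = C:  -0.1010·cos θ + -0.3554·sin θ = 0.0266
  √(A²+B²)=0.3695;  θ3 = -1.8478+1.4987 ≈ -0.3491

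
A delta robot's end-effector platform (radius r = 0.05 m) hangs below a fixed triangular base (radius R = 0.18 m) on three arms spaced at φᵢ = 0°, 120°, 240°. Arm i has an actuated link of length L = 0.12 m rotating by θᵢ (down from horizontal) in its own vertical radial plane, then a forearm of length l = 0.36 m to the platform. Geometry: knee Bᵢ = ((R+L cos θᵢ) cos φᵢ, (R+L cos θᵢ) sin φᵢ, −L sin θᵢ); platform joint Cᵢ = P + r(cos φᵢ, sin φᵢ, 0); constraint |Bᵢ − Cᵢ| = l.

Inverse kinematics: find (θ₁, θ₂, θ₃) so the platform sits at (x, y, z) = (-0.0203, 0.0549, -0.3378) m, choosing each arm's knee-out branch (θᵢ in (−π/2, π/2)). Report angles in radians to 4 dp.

arm 1 (φ=0.0°): x'=-0.0203, y'=0.0549
  A cos θ + B sin θ = C:  0.1503·cos θ + -0.3378·sin θ = -0.1021
  θ1 = atan2(B,A) + arccos(C/0.3697) = 0.6985
rotate P by −φ2: (0.0577, -0.0099, -0.3378)
  A=0.0723, B=-0.3378, C=(l²−L²−A²−y'²−z²)/(2L)=-0.0176
  θ2 = atan2(B,A) + arccos(C/0.3455) = 0.2620
arm 3 (φ=240.0°): x'=-0.0374, y'=-0.0450
  A=0.1674, B=-0.3378, C=(l²−L²−A²−y'²−z²)/(2L)=-0.1207
  γ=atan2(-0.3378,0.1674)=-1.1107;  ψ=arccos(-0.3200)=1.8966;  θ3=γ+ψ≈0.7859

θ₁ = 0.6985, θ₂ = 0.2620, θ₃ = 0.7859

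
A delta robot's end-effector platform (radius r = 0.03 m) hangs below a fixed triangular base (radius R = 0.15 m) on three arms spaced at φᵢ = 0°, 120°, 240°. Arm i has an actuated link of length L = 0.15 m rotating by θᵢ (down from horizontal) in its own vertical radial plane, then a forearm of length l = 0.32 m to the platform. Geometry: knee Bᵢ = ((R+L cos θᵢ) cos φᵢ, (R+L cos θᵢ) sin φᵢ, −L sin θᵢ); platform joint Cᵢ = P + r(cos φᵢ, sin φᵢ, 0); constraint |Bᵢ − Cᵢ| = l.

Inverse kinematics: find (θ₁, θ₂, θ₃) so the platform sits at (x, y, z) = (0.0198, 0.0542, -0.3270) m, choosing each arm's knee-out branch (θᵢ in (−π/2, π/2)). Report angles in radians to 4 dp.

arm 1 (φ=0.0°): x'=0.0198, y'=0.0542
  A=0.1002, B=-0.3270, C=(l²−L²−A²−y'²−z²)/(2L)=-0.1334
  γ=atan2(-0.3270,0.1002)=-1.2735;  ψ=arccos(-0.3899)=1.9713;  θ1=γ+ψ≈0.6979
φ2=120.0° → target in arm frame (0.0370, -0.0442)
  e−x'=0.0830;  (l²−L²−(e−x')²−y'²−z²)/2L = -0.1196
  √(A²+B²)=0.3374;  θ2 = -1.3223+1.9331 ≈ 0.6107
arm 3 (φ=240.0°): x'=-0.0568, y'=-0.0100
  e−x'=0.1768;  (l²−L²−(e−x')²−y'²−z²)/2L = -0.1947
  θ3 = atan2(B,A) + arccos(C/0.3718) = 1.0469

θ₁ = 0.6979, θ₂ = 0.6107, θ₃ = 1.0469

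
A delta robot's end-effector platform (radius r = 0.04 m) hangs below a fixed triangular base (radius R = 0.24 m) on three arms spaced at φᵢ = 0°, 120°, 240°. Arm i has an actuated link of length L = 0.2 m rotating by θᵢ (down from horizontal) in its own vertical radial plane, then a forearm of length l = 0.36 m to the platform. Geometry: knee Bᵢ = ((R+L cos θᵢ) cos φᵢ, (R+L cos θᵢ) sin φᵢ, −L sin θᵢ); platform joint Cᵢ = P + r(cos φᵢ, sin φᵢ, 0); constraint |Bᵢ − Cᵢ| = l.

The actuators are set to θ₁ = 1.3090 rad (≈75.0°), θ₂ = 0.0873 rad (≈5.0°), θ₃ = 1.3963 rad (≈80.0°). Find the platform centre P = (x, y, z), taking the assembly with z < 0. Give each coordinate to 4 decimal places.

(-0.0664, 0.1425, -0.2830)

φ1=0.0°: virtual centre (0.2518, 0.0000, -0.1932), radius l
arm 2 at φ=120.0°: (R−r)+L cos θ2 = 0.3992;  O2 = (-0.1996, 0.3458, -0.0174)
arm 3 at φ=240.0°: (R−r)+L cos θ3 = 0.2347;  O3 = (-0.1174, -0.2033, -0.1970)
eliminate P² terms by subtracting sphere 1 from 2 and 3
plane₁₂: -0.9028x+0.6915y+0.3515z = 0.0590
Cramer: x(z) = -0.0220+0.1569z;  y(z) = 0.0566-0.3035z
into |P−O₁|² = l²: 1.1167z² + 0.2661z + -0.0141 = 0;  Δ = 0.1340;  z = -0.2830 or 0.0448 → z<0 root = -0.2830
x = -0.0664, y = 0.1425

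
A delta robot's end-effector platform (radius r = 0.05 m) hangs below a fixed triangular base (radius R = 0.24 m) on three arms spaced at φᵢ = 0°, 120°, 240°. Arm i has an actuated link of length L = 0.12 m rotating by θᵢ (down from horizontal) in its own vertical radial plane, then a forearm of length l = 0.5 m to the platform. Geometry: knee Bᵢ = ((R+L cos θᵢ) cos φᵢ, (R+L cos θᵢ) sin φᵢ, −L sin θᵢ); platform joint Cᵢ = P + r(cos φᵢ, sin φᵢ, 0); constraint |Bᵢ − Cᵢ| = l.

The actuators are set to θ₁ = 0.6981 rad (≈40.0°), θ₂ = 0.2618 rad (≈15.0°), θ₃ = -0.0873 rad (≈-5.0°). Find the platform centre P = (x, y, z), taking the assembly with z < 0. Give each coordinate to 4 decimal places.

(-0.0762, -0.0341, -0.4244)

centre 1 = (0.2819·cos0.0°, 0.2819·sin0.0°, -0.0771) = (0.2819, 0.0000, -0.0771)
arm 2 at φ=120.0°: (R−r)+L cos θ2 = 0.3059;  centre 2 = (-0.1530, 0.2649, -0.0311)
centre 3 = (0.3095·cos240.0°, 0.3095·sin240.0°, 0.0105) = (-0.1548, -0.2681, 0.0105)
eliminate P² terms by subtracting sphere 1 from 2 and 3
plane₁₂: -0.8698x+0.5299y+0.0921z = 0.0091
det = 0.9291;  x = -0.0112+0.1531z,  y = -0.0013+0.0774z
sphere 1 gives Az²+Bz+C=0 with A=1.0294, B=0.0643, C=-0.1581;  B²−4AC=0.6551;  roots -0.4244, 0.3619;  negative root z = -0.4244
x = -0.0762, y = -0.0341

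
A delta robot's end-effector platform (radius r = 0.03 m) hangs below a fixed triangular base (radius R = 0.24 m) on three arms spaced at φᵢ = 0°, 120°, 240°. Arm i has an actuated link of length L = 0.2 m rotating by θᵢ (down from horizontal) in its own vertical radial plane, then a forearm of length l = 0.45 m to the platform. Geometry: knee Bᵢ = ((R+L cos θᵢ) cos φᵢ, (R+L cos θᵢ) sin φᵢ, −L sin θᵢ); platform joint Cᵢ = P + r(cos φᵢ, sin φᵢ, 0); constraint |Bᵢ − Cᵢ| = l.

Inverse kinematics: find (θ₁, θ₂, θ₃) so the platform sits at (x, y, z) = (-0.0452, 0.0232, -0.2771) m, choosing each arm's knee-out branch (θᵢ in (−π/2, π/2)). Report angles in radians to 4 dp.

θ₁ = 0.6108, θ₂ = 0.0876, θ₃ = 0.3490

rotate P by −φ1: (-0.0452, 0.0232, -0.2771)
  A=0.2552, B=-0.2771, C=(l²−L²−A²−y'²−z²)/(2L)=0.0501
  θ1 = atan2(B,A) + arccos(C/0.3767) = 0.6108
φ2=120.0° → target in arm frame (0.0427, 0.0275)
  A=0.1673, B=-0.2771, C=(l²−L²−A²−y'²−z²)/(2L)=0.1424
  √(A²+B²)=0.3237;  θ2 = -1.0276+1.1152 ≈ 0.0876
arm 3 (φ=240.0°): x'=0.0025, y'=-0.0507
  A=0.2075, B=-0.2771, C=(l²−L²−A²−y'²−z²)/(2L)=0.1002
  γ=atan2(-0.2771,0.2075)=-0.9281;  ψ=arccos(0.2895)=1.2771;  θ3=γ+ψ≈0.3490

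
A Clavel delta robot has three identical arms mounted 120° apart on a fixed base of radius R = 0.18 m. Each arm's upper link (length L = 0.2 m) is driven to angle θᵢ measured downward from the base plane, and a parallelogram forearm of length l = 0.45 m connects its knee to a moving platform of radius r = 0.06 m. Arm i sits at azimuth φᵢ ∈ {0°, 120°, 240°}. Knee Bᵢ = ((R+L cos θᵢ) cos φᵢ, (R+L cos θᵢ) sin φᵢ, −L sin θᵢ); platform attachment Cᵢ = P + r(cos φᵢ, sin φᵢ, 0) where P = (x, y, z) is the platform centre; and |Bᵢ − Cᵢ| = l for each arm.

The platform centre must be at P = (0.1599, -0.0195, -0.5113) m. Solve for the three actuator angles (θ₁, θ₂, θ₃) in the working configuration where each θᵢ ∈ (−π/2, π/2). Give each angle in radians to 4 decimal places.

θ₁ = 0.4363, θ₂ = 1.2217, θ₃ = 1.1345

arm 1 (φ=0.0°): x'=0.1599, y'=-0.0195
  A cos θ + B sin θ = C:  -0.0399·cos θ + -0.5113·sin θ = -0.2522
  γ=atan2(-0.5113,-0.0399)=-1.6487;  ψ=arccos(-0.4919)=2.0850;  θ1=γ+ψ≈0.4363
arm 2 (φ=120.0°): x'=-0.0968, y'=-0.1287
  e−x'=0.2168;  (l²−L²−(e−x')²−y'²−z²)/2L = -0.4063
  √(A²+B²)=0.5554;  θ2 = -1.1697+2.3914 ≈ 1.2217
φ3=240.0° → target in arm frame (-0.0631, 0.1482)
  e−x'=0.1831;  (l²−L²−(e−x')²−y'²−z²)/2L = -0.3860
  √(A²+B²)=0.5431;  θ3 = -1.2270+2.3614 ≈ 1.1345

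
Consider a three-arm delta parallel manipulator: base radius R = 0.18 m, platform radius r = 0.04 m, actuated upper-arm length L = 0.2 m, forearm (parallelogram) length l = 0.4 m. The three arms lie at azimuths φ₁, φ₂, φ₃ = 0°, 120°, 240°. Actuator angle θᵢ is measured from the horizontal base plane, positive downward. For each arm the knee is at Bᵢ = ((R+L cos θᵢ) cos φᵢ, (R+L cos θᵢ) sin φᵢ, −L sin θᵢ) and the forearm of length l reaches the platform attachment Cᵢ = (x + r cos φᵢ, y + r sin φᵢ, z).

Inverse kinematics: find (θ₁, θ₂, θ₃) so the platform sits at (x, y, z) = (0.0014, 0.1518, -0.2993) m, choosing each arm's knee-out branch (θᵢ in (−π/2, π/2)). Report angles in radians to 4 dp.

θ₁ = 0.5235, θ₂ = -0.1742, θ₃ = 1.0471

arm 1 (φ=0.0°): x'=0.0014, y'=0.1518
  A cos θ + B sin θ = C:  0.1386·cos θ + -0.2993·sin θ = -0.0296
  θ1 = atan2(B,A) + arccos(C/0.3298) = 0.5235
rotate P by −φ2: (0.1308, -0.0771, -0.2993)
  e−x'=0.0092;  (l²−L²−(e−x')²−y'²−z²)/2L = 0.0610
  √(A²+B²)=0.2994;  θ2 = -1.5399+1.3658 ≈ -0.1742
φ3=240.0° → target in arm frame (-0.1322, -0.0747)
  A=0.2722, B=-0.2993, C=(l²−L²−A²−y'²−z²)/(2L)=-0.1231
  γ=atan2(-0.2993,0.2722)=-0.8329;  ψ=arccos(-0.3042)=1.8799;  θ3=γ+ψ≈1.0471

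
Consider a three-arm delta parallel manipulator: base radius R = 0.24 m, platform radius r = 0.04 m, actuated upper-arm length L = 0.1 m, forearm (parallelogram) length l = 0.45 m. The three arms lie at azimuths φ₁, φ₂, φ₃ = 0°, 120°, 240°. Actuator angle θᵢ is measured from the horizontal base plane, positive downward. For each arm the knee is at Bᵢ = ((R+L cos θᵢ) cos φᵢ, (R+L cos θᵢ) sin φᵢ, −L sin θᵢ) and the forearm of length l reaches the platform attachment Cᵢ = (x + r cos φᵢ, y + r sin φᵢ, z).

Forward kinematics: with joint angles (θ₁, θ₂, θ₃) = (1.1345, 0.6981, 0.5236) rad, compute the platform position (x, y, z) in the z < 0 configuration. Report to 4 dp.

(-0.0576, -0.0160, -0.4258)

φ1=0.0°: virtual centre (0.2423, 0.0000, -0.0906), radius l
O2 = (0.2766·cos120.0°, 0.2766·sin120.0°, -0.0643) = (-0.1383, 0.2395, -0.0643)
O3 = (0.2866·cos240.0°, 0.2866·sin240.0°, -0.0500) = (-0.1433, -0.2482, -0.0500)
|O₂|²−|O₁|² = 0.0137;  |O₃|²−|O₁|² = 0.0177
[-0.7611 0.4791 0.0527]·P = 0.0137;  [-0.7711 -0.4964 0.0813]·P = 0.0177
Cramer: x(z) = -0.0205+0.0871z;  y(z) = -0.0039+0.0284z
sphere 1 gives Az²+Bz+C=0 with A=1.0084, B=0.1353, C=-0.1252;  B²−4AC=0.5234;  roots -0.4258, 0.2917;  negative root z = -0.4258
x = -0.0576, y = -0.0160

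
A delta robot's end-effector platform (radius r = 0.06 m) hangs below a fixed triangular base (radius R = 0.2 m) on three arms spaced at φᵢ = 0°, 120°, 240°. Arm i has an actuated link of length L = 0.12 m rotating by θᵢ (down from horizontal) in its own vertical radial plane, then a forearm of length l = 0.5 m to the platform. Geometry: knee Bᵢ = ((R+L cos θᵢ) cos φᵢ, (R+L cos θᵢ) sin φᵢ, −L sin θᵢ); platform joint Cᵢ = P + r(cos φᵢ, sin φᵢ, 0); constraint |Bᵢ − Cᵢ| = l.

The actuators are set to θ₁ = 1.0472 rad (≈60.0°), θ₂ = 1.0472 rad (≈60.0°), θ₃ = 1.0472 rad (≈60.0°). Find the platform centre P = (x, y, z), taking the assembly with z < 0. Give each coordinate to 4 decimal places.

(0.0000, 0.0000, -0.5622)

φ1=0.0°: virtual centre (0.2000, 0.0000, -0.1039), radius l
arm 2 at φ=120.0°: ρ2 = 0.2000;  O2 = (-0.1000, 0.1732, -0.1039)
arm 3 at φ=240.0°: ρ3 = 0.2000;  O3 = (-0.1000, -0.1732, -0.1039)
subtract pairs → two planes through P
plane₁₂: -0.6000x+0.3464y+0.0000z = 0.0000
det = 0.4157;  x = 0.0000+0.0000z,  y = 0.0000+0.0000z
quadratic in z: (1.0000)z²+(0.2078)z+(-0.1992)=0, √Δ=0.9165 → z ∈ {-0.5622, 0.3543}; z = -0.5622 (taking z<0)
x = 0.0000, y = 0.0000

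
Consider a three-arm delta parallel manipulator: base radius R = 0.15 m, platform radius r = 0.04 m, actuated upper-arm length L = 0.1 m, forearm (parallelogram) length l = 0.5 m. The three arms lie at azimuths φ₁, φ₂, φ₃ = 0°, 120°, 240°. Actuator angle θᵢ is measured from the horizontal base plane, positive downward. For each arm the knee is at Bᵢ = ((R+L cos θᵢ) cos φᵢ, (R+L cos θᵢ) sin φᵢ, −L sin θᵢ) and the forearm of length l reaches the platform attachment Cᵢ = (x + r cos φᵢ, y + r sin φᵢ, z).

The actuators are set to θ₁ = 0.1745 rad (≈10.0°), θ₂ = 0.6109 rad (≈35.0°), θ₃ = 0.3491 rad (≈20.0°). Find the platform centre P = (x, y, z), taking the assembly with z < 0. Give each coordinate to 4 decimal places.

arm 1 at φ=0.0°: (R−r)+L cos θ1 = 0.2085;  O1 = (0.2085, 0.0000, -0.0174)
φ2=120.0°: virtual centre (-0.0960, 0.1662, -0.0574), radius l
φ3=240.0°: virtual centre (-0.1020, -0.1766, -0.0342), radius l
|O₂|²−|O₁|² = -0.0036;  |O₃|²−|O₁|² = -0.0010
linear system: -0.6089x+0.3324y = -0.0036−-0.0800z; -0.6209x+-0.3533y = -0.0010−-0.0337z
Cramer: x(z) = 0.0038-0.0936z;  y(z) = -0.0039+0.0692z
quadratic in z: (1.0136)z²+(0.0725)z+(-0.2078)=0, √Δ=0.9207 → z ∈ {-0.4900, 0.4184}; z = -0.4900 (taking z<0)
x = 0.0497, y = -0.0378

(0.0497, -0.0378, -0.4900)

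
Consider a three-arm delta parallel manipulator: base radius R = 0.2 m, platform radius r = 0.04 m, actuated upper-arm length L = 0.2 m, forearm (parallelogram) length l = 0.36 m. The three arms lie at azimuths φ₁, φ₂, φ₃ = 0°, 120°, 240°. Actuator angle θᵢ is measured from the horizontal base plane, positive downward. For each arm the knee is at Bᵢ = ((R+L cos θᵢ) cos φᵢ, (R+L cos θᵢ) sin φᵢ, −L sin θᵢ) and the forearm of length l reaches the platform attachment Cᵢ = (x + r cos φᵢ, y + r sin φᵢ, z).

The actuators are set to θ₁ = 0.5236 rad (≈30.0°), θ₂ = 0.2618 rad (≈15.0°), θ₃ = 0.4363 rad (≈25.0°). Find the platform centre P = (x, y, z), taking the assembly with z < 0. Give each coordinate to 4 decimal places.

(-0.0160, 0.0132, -0.1865)

arm 1 at φ=0.0°: (R−r)+L cos θ1 = 0.3332;  S1 = (0.3332, 0.0000, -0.1000)
φ2=120.0°: virtual centre (-0.1766, 0.3059, -0.0518), radius l
arm 3 at φ=240.0°: (R−r)+L cos θ3 = 0.3413;  S3 = (-0.1706, -0.2955, -0.0845)
subtract pairs → two planes through P
linear system: -1.0196x+0.6117y = 0.0064−0.0965z; -1.0077x+-0.5911y = 0.0026−0.0310z
Cramer: x(z) = -0.0044+0.0623z;  y(z) = 0.0031-0.0538z
sphere 1 gives Az²+Bz+C=0 with A=1.0068, B=0.1576, C=-0.0056;  B²−4AC=0.0475;  roots -0.1865, 0.0299;  negative root z = -0.1865
x = -0.0160, y = 0.0132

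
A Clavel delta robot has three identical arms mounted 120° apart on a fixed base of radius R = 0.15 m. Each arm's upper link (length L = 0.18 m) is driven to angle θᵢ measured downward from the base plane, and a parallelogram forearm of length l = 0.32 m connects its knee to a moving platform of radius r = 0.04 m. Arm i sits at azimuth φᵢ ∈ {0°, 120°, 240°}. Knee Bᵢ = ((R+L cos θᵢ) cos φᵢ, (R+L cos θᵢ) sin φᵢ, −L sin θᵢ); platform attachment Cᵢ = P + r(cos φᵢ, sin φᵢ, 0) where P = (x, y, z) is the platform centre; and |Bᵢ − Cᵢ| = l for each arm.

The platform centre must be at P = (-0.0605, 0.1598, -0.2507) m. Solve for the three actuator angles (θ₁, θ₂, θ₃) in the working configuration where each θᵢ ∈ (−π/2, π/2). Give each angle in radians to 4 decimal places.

θ₁ = 1.0471, θ₂ = -0.2617, θ₃ = 1.2216

φ1=0.0° → target in arm frame (-0.0605, 0.1598)
  e−x'=0.1705;  (l²−L²−(e−x')²−y'²−z²)/2L = -0.1318
  √(A²+B²)=0.3032;  θ1 = -0.9736+2.0206 ≈ 1.0471
arm 2 (φ=120.0°): x'=0.1686, y'=-0.0275
  A=-0.0586, B=-0.2507, C=(l²−L²−A²−y'²−z²)/(2L)=0.0082
  √(A²+B²)=0.2575;  θ2 = -1.8006+1.5389 ≈ -0.2617
φ3=240.0° → target in arm frame (-0.1081, -0.1323)
  A=0.2181, B=-0.2507, C=(l²−L²−A²−y'²−z²)/(2L)=-0.1609
  γ=atan2(-0.2507,0.2181)=-0.8547;  ψ=arccos(-0.4843)=2.0763;  θ3=γ+ψ≈1.2216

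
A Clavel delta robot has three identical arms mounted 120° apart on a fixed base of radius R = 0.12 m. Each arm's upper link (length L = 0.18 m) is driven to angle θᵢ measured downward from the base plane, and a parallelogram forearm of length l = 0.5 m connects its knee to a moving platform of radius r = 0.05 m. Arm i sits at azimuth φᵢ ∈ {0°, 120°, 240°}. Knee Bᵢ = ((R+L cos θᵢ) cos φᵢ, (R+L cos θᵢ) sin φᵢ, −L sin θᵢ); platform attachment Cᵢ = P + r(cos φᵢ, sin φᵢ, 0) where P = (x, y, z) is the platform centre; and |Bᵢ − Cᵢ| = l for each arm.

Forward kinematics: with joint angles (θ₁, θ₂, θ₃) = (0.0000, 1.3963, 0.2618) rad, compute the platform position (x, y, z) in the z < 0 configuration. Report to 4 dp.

(0.2051, -0.2663, -0.4208)

S1 = (0.2500·cos0.0°, 0.2500·sin0.0°, 0.0000) = (0.2500, 0.0000, 0.0000)
φ2=120.0°: virtual centre (-0.0506, 0.0877, -0.1773), radius l
arm 3 at φ=240.0°: (R−r)+L cos θ3 = 0.2439;  S3 = (-0.1219, -0.2112, -0.0466)
subtract pairs → two planes through P
plane₁₂: -0.6013x+0.1754y+-0.3545z = -0.0208
det = 0.3844;  x = 0.0233+-0.4321z,  y = -0.0390+0.5403z
quadratic in z: (1.4786)z²+(0.1538)z+(-0.1971)=0, √Δ=1.0905 → z ∈ {-0.4208, 0.3168}; z = -0.4208 (taking z<0)
x = 0.2051, y = -0.2663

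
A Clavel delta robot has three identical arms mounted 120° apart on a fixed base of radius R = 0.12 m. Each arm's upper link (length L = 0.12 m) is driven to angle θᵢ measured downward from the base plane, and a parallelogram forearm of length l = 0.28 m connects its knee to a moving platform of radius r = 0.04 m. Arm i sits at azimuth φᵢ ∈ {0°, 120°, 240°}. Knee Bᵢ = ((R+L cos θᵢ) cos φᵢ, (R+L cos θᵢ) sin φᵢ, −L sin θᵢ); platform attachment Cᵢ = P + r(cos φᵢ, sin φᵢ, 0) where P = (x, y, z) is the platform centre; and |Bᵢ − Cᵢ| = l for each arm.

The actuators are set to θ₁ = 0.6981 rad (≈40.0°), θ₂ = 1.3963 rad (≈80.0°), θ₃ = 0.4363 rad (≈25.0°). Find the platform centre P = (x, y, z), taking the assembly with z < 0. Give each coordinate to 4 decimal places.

arm 1 at φ=0.0°: e+L cos θ1 = 0.1719;  S1 = (0.1719, 0.0000, -0.0771)
φ2=120.0°: virtual centre (-0.0504, 0.0873, -0.1182), radius l
φ3=240.0°: virtual centre (-0.0944, -0.1635, -0.0507), radius l
subtract pairs → two planes through P
linear system: -0.4447x+0.1746y = -0.0114−-0.0821z; -0.5326x+-0.3269y = 0.0027−0.0528z
det = 0.2384;  x = 0.0136+-0.0739z,  y = -0.0304+0.2820z
quadratic in z: (1.0850)z²+(0.1605)z+(-0.0465)=0, √Δ=0.4769 → z ∈ {-0.2937, 0.1458}; z = -0.2937 (taking z<0)
x = 0.0353, y = -0.1133

(0.0353, -0.1133, -0.2937)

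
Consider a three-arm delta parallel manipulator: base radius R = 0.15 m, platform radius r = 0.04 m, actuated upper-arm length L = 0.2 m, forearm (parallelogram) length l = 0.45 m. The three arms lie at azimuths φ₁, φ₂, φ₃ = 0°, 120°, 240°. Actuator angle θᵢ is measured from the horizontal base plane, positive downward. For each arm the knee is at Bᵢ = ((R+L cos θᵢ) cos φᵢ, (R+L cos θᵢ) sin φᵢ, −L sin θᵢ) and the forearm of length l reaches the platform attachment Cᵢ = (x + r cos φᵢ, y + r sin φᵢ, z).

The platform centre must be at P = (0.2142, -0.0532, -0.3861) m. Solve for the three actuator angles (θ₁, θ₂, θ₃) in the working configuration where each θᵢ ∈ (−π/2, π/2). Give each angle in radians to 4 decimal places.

arm 1 (φ=0.0°): x'=0.2142, y'=-0.0532
  e−x'=-0.1042;  (l²−L²−(e−x')²−y'²−z²)/2L = -0.0007
  θ1 = atan2(B,A) + arccos(C/0.3999) = -0.2620
rotate P by −φ2: (-0.1532, -0.1589, -0.3861)
  A cos θ + B sin θ = C:  0.2632·cos θ + -0.3861·sin θ = -0.2027
  θ2 = atan2(B,A) + arccos(C/0.4673) = 1.0470
φ3=240.0° → target in arm frame (-0.0610, 0.2121)
  e−x'=0.1710;  (l²−L²−(e−x')²−y'²−z²)/2L = -0.1520
  √(A²+B²)=0.4223;  θ3 = -1.1538+1.9391 ≈ 0.7853

θ₁ = -0.2620, θ₂ = 1.0470, θ₃ = 0.7853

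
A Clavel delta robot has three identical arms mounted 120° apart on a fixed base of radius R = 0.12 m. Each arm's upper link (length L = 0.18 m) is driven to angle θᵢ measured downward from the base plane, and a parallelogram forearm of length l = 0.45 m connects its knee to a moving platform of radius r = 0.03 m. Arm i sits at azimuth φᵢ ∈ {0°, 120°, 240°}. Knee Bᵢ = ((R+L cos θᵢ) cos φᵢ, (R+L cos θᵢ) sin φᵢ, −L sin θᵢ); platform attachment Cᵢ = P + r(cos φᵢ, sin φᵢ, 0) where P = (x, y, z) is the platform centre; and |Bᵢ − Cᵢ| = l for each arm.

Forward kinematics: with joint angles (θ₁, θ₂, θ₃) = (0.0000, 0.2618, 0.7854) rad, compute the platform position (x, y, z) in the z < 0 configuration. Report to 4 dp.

(0.1023, 0.0945, -0.4067)

arm 1 at φ=0.0°: (R−r)+L cos θ1 = 0.2700;  centre 1 = (0.2700, 0.0000, 0.0000)
φ2=120.0°: virtual centre (-0.1319, 0.2285, -0.0466), radius l
centre 3 = (0.2173·cos240.0°, 0.2173·sin240.0°, -0.1273) = (-0.1086, -0.1882, -0.1273)
subtract pairs → two planes through P
plane₁₂: -0.8039x+0.4570y+-0.0932z = -0.0011
det = 0.6486;  x = 0.0073+-0.2334z,  y = 0.0105+-0.2067z
quadratic in z: (1.0972)z²+(0.1183)z+(-0.1334)=0, √Δ=0.7742 → z ∈ {-0.4067, 0.2989}; z = -0.4067 (taking z<0)
x = 0.1023, y = 0.0945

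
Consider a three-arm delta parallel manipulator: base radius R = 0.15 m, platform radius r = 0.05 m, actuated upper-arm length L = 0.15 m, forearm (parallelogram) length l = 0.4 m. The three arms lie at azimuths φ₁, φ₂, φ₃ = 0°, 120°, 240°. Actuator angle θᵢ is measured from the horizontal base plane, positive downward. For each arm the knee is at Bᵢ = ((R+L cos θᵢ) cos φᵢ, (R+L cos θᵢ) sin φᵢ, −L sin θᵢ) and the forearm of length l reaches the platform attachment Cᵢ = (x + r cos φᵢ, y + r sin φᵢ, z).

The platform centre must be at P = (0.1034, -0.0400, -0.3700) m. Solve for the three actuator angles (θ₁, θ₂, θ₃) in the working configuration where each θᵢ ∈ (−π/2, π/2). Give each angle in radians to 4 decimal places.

θ₁ = -0.0001, θ₂ = 0.7854, θ₃ = 0.5237

rotate P by −φ1: (0.1034, -0.0400, -0.3700)
  A=-0.0034, B=-0.3700, C=(l²−L²−A²−y'²−z²)/(2L)=-0.0034
  √(A²+B²)=0.3700;  θ1 = -1.5800+1.5799 ≈ -0.0001
rotate P by −φ2: (-0.0863, -0.0695, -0.3700)
  A cos θ + B sin θ = C:  0.1863·cos θ + -0.3700·sin θ = -0.1299
  γ=atan2(-0.3700,0.1863)=-1.1043;  ψ=arccos(-0.3135)=1.8896;  θ2=γ+ψ≈0.7854
arm 3 (φ=240.0°): x'=-0.0171, y'=0.1095
  A=0.1171, B=-0.3700, C=(l²−L²−A²−y'²−z²)/(2L)=-0.0837
  √(A²+B²)=0.3881;  θ3 = -1.2644+1.7881 ≈ 0.5237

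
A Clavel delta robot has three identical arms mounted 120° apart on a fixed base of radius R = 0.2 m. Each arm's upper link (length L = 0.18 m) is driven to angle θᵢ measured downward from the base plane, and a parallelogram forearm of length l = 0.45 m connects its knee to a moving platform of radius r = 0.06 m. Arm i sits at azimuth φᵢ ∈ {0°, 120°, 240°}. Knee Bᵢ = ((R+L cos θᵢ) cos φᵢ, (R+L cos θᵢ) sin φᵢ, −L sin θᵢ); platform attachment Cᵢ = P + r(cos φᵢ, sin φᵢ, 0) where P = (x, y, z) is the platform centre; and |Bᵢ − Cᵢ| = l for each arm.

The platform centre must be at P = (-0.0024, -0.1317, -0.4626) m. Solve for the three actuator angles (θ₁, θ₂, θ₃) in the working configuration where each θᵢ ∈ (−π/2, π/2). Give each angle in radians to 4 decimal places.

φ1=0.0° → target in arm frame (-0.0024, -0.1317)
  e−x'=0.1424;  (l²−L²−(e−x')²−y'²−z²)/2L = -0.2264
  θ1 = atan2(B,A) + arccos(C/0.4840) = 0.7855
rotate P by −φ2: (-0.1129, 0.0679, -0.4626)
  e−x'=0.2529;  (l²−L²−(e−x')²−y'²−z²)/2L = -0.3124
  γ=atan2(-0.4626,0.2529)=-1.0706;  ψ=arccos(-0.5925)=2.2049;  θ2=γ+ψ≈1.1344
arm 3 (φ=240.0°): x'=0.1153, y'=0.0638
  A cos θ + B sin θ = C:  0.0247·cos θ + -0.4626·sin θ = -0.1349
  γ=atan2(-0.4626,0.0247)=-1.5174;  ψ=arccos(-0.2913)=1.8664;  θ3=γ+ψ≈0.3490

θ₁ = 0.7855, θ₂ = 1.1344, θ₃ = 0.3490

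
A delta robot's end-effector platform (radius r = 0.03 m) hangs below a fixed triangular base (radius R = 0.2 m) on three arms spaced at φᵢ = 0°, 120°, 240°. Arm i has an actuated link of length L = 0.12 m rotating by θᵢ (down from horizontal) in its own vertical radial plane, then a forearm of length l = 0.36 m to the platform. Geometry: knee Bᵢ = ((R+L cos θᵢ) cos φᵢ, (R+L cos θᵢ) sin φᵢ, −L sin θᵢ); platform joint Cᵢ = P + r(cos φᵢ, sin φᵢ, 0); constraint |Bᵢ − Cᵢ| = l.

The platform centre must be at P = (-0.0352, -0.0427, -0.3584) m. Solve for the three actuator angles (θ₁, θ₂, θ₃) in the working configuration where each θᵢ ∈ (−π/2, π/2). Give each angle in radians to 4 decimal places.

arm 1 (φ=0.0°): x'=-0.0352, y'=-0.0427
  A=0.2052, B=-0.3584, C=(l²−L²−A²−y'²−z²)/(2L)=-0.2383
  γ=atan2(-0.3584,0.2052)=-1.0508;  ψ=arccos(-0.5769)=2.1857;  θ1=γ+ψ≈1.1349
arm 2 (φ=120.0°): x'=-0.0194, y'=0.0518
  e−x'=0.1894;  (l²−L²−(e−x')²−y'²−z²)/2L = -0.2158
  γ=atan2(-0.3584,0.1894)=-1.0847;  ψ=arccos(-0.5325)=2.1323;  θ2=γ+ψ≈1.0476
rotate P by −φ3: (0.0546, -0.0091, -0.3584)
  A cos θ + B sin θ = C:  0.1154·cos θ + -0.3584·sin θ = -0.1111
  γ=atan2(-0.3584,0.1154)=-1.2592;  ψ=arccos(-0.2950)=1.8702;  θ3=γ+ψ≈0.6110

θ₁ = 1.1349, θ₂ = 1.0476, θ₃ = 0.6110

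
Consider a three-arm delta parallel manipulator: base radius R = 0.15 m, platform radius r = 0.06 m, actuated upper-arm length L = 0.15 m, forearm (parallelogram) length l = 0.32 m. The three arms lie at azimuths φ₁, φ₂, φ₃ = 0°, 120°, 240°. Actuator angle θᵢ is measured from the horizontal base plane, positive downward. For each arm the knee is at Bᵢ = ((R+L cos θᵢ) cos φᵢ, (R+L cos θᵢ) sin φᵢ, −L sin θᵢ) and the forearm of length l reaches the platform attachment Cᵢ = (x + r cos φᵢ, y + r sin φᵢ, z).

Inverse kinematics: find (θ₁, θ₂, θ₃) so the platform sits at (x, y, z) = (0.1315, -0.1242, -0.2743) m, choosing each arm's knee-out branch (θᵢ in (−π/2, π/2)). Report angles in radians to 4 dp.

θ₁ = 0.0005, θ₂ = 1.3966, θ₃ = 0.5237

rotate P by −φ1: (0.1315, -0.1242, -0.2743)
  e−x'=-0.0415;  (l²−L²−(e−x')²−y'²−z²)/2L = -0.0416
  √(A²+B²)=0.2774;  θ1 = -1.7210+1.7214 ≈ 0.0005
rotate P by −φ2: (-0.1733, -0.0518, -0.2743)
  e−x'=0.2633;  (l²−L²−(e−x')²−y'²−z²)/2L = -0.2245
  γ=atan2(-0.2743,0.2633)=-0.8058;  ψ=arccos(-0.5905)=2.2024;  θ2=γ+ψ≈1.3966
arm 3 (φ=240.0°): x'=0.0418, y'=0.1760
  A=0.0482, B=-0.2743, C=(l²−L²−A²−y'²−z²)/(2L)=-0.0954
  √(A²+B²)=0.2785;  θ3 = -1.3969+1.9206 ≈ 0.5237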